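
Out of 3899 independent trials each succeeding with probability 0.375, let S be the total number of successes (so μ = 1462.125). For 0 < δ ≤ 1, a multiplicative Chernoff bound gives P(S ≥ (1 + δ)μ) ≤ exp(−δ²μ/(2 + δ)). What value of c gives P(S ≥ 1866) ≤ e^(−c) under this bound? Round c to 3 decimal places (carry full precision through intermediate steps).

Write 1866 = (1 + δ)μ, so δ = 1866/1462.125 − 1 = 0.2762247…
Then the exponent is δ²μ/(2 + δ) = (1866 − μ)² / (μ·(2 + δ)) = 49.011085.

49.011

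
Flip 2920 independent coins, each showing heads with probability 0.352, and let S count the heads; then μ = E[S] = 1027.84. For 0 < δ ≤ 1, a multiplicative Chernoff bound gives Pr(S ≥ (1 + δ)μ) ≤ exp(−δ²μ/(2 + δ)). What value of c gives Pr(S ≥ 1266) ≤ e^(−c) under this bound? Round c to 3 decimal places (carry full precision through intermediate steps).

24.727

Write 1266 = (1 + δ)μ, so δ = 1266/1027.84 − 1 = 0.2317092…
Then the exponent is δ²μ/(2 + δ) = (1266 − μ)² / (μ·(2 + δ)) = 24.727176.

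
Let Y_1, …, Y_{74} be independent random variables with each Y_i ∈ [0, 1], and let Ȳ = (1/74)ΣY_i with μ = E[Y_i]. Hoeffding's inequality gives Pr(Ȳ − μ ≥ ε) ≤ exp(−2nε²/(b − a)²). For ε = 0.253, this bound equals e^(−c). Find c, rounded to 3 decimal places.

c = 2nε²/(b − a)² = 2·74·0.253² / 1² = 9.4733.

9.473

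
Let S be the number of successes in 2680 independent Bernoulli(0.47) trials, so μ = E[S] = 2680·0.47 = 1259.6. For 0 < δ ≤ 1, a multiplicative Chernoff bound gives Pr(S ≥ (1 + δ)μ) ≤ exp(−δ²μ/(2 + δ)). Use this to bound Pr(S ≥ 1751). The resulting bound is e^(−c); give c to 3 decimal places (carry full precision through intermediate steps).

80.208

Write 1751 = (1 + δ)μ, so δ = 1751/1259.6 − 1 = 0.3901238…
Then the exponent is δ²μ/(2 + δ) = (1751 − μ)² / (μ·(2 + δ)) = 80.207919.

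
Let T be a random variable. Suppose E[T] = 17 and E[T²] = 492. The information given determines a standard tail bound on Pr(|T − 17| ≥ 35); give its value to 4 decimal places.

The first two moments determine the variance, so Chebyshev's inequality is the sharpest standard bound available.
Var(T) = E[T²] − (E[T])² = 492 − 289 = 203.
Chebyshev's inequality: Pr(|T − μ| ≥ t) ≤ Var(T)/t² = 203/1225 = 0.1657.

0.1657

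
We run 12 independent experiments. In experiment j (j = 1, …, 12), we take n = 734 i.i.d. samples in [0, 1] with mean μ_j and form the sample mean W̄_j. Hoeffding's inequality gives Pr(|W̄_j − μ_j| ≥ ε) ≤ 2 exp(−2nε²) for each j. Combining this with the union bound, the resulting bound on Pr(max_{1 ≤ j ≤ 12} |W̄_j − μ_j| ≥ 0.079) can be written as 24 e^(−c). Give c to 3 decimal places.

9.162

Union bound over the 12 events: Pr(max_{1 ≤ j ≤ 12} |W̄_j − μ_j| ≥ 0.079) ≤ 12·2·exp(−2nε²) = 24 exp(−2·734·0.079²).
So c = 2·734·0.079² = 9.1618.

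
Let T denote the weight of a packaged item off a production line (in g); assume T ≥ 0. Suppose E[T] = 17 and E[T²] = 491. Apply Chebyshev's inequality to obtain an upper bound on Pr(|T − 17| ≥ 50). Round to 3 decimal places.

Var(T) = E[T²] − (E[T])² = 491 − 289 = 202.
Chebyshev's inequality: Pr(|T − μ| ≥ t) ≤ Var(T)/t² = 202/2500 = 0.0808.

0.081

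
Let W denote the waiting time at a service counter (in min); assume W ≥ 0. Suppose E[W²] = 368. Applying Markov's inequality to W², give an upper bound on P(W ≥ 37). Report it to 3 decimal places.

Since W ≥ 0, the event {W ≥ 37} is the same as {W² ≥ 1369}.
Markov's inequality applied to W² gives P(W² ≥ 1369) ≤ E[W²]/1369 = 368/1369 = 0.2688.

0.269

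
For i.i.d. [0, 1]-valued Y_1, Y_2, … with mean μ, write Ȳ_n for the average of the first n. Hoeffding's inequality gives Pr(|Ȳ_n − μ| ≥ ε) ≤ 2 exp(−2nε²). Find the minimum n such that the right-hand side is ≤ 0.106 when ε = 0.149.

67

Require 2·exp(−2nε²) ≤ 0.106, i.e. 2nε² ≥ ln(2/0.106) = 2.937463.
So n ≥ 2.937463 / (2·0.149²) = 66.156.
The smallest integer n is 67.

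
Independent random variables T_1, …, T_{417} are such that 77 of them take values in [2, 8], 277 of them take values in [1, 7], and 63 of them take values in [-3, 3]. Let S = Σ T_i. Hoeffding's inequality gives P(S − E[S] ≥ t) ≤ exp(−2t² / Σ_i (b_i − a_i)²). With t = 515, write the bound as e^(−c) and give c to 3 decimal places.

Σ(b_i − a_i)² = 77·6² + 277·6² + 63·6² = 15012.
c = 2t² / 15012 = 2·515² / 15012 = 35.3351.

35.335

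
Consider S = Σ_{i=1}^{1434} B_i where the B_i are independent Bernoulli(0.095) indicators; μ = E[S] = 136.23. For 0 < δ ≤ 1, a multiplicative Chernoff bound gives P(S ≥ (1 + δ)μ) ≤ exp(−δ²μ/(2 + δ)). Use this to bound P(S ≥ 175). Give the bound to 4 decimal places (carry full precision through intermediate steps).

Write 175 = (1 + δ)μ, so δ = 175/136.23 − 1 = 0.2845922…
Then the exponent is δ²μ/(2 + δ) = (175 − μ)² / (μ·(2 + δ)) = 4.829589.
Bound = exp(−4.829589) = 0.00799.

0.0080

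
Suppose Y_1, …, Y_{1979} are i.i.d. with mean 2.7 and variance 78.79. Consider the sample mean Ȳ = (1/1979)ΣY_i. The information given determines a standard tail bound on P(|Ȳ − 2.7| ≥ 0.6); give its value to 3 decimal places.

With mean and variance of each term known, Chebyshev's inequality bounds the deviation of the sum (or sample mean).
Var(Ȳ) = Var(Y_i)/n = 78.79/1979 = 0.039813.
Chebyshev: P(|Ȳ − 2.7| ≥ 0.6) ≤ Var(Ȳ)/(0.6)² = 78.79/(1979·0.6²) = 0.1106.

0.111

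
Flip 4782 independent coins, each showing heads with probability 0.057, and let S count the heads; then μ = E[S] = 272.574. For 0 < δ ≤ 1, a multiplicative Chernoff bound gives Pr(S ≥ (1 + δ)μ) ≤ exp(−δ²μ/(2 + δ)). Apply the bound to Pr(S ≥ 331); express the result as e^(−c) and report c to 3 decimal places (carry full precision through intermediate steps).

5.656

Write 331 = (1 + δ)μ, so δ = 331/272.574 − 1 = 0.2143491…
Then the exponent is δ²μ/(2 + δ) = (331 − μ)² / (μ·(2 + δ)) = 5.655640.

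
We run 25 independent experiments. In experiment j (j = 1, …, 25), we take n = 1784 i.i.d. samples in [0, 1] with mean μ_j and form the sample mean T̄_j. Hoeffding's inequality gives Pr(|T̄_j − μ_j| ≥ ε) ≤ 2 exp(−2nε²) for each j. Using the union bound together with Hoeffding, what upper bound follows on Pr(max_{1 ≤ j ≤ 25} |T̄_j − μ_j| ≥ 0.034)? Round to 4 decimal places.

Per-experiment Hoeffding bound: 2·exp(−2·1784·0.034²) = 2·exp(−4.12461) = 0.03234.
Union bound over 25 events: 25·0.03234 = 0.80849.

0.8085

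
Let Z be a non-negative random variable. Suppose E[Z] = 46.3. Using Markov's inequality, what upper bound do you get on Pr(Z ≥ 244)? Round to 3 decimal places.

Markov's inequality: for a non-negative random variable, Pr(Z ≥ a) ≤ E[Z]/a.
Here E[Z] = 46.3 and a = 244, so the bound is 46.3/244 = 0.1898.

0.190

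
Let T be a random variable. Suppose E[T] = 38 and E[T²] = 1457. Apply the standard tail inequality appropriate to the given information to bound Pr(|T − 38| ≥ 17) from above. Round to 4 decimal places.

0.0450

The first two moments determine the variance, so Chebyshev's inequality is the sharpest standard bound available.
Var(T) = E[T²] − (E[T])² = 1457 − 1444 = 13.
Chebyshev's inequality: Pr(|T − μ| ≥ t) ≤ Var(T)/t² = 13/289 = 0.0450.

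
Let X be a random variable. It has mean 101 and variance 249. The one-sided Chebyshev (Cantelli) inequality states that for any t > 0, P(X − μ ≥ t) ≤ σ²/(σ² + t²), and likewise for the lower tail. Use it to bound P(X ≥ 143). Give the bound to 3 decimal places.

0.124

Here σ² = 249 and t = 42, so σ² + t² = 2013.
Cantelli's bound: 249/2013 = 0.1237.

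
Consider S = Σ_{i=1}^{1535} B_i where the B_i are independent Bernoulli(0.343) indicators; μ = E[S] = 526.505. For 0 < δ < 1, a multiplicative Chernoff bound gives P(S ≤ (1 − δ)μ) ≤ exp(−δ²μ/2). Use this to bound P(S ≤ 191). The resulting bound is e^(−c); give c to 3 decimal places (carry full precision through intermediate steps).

Write 191 = (1 − δ)μ, so δ = 1 − 191/526.505 = 0.6372304…
Then the exponent is δ²μ/2 = (μ − 191)²/(2μ) = 106.896995.

106.897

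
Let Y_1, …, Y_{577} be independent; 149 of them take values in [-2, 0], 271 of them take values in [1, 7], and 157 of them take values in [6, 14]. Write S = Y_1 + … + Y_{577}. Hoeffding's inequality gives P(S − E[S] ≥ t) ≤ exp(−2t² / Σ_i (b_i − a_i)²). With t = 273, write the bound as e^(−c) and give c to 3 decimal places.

7.307

Σ(b_i − a_i)² = 149·2² + 271·6² + 157·8² = 20400.
c = 2t² / 20400 = 2·273² / 20400 = 7.3068.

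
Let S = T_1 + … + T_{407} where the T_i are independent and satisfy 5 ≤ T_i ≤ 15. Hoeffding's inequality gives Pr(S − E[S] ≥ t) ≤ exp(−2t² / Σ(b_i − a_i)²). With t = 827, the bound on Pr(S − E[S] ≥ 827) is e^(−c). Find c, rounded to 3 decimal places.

Σ(b_i − a_i)² = 407·(10)² = 40700.
c = 2t²/40700 = 2·827²/40700 = 33.6083.

33.608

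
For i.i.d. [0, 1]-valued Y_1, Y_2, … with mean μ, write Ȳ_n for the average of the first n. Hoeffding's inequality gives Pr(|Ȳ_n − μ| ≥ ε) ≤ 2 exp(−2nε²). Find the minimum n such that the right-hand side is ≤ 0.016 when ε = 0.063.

Require 2·exp(−2nε²) ≤ 0.016, i.e. 2nε² ≥ ln(2/0.016) = 4.828314.
So n ≥ 4.828314 / (2·0.063²) = 608.253.
The smallest integer n is 609.

609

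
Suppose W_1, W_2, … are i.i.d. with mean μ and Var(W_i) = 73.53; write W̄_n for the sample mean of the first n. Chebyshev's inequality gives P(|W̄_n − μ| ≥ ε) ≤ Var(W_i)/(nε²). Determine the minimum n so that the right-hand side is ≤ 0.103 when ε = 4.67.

33

Require 73.53/(n·4.67²) ≤ 0.103, i.e. n ≥ 73.53/(0.103·4.67²) = 32.734.
The smallest integer n is 33.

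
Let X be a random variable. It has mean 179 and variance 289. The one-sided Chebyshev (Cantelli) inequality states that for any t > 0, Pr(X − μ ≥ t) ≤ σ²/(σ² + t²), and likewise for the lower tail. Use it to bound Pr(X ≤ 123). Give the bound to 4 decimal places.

0.0844

Here σ² = 289 and t = 56, so σ² + t² = 3425.
Cantelli's bound: 289/3425 = 0.0844.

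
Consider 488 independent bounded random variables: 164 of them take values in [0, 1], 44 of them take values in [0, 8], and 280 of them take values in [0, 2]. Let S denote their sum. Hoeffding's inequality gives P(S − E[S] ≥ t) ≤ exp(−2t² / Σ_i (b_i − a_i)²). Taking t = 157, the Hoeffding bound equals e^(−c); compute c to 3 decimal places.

12.024

Σ(b_i − a_i)² = 164·1² + 44·8² + 280·2² = 4100.
c = 2t² / 4100 = 2·157² / 4100 = 12.0239.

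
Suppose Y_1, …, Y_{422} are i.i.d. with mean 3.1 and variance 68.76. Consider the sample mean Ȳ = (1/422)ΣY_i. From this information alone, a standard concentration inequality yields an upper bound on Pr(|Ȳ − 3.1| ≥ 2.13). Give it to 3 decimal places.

With mean and variance of each term known, Chebyshev's inequality bounds the deviation of the sum (or sample mean).
Var(Ȳ) = Var(Y_i)/n = 68.76/422 = 0.16294.
Chebyshev: Pr(|Ȳ − 3.1| ≥ 2.13) ≤ Var(Ȳ)/(2.13)² = 68.76/(422·2.13²) = 0.0359.

0.036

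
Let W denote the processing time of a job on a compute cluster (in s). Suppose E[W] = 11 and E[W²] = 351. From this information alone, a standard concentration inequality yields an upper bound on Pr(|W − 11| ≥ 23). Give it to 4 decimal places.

The first two moments determine the variance, so Chebyshev's inequality is the sharpest standard bound available.
Var(W) = E[W²] − (E[W])² = 351 − 121 = 230.
Chebyshev's inequality: Pr(|W − μ| ≥ t) ≤ Var(W)/t² = 230/529 = 0.4348.

0.4348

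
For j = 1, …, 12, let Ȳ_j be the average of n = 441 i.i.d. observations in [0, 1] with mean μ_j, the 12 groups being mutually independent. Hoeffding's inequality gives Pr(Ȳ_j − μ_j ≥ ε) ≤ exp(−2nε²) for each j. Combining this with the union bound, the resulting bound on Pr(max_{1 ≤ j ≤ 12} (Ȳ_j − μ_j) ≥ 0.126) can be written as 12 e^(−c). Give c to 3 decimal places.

14.003

Union bound over the 12 events: Pr(max_{1 ≤ j ≤ 12} (Ȳ_j − μ_j) ≥ 0.126) ≤ 12·exp(−2nε²) = 12 exp(−2·441·0.126²).
So c = 2·441·0.126² = 14.0026.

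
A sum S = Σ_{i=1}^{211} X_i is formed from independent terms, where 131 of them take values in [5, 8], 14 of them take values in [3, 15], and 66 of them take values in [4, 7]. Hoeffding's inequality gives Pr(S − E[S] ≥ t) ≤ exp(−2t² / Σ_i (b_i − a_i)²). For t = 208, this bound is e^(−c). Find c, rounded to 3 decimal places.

22.837

Σ(b_i − a_i)² = 131·3² + 14·12² + 66·3² = 3789.
c = 2t² / 3789 = 2·208² / 3789 = 22.8366.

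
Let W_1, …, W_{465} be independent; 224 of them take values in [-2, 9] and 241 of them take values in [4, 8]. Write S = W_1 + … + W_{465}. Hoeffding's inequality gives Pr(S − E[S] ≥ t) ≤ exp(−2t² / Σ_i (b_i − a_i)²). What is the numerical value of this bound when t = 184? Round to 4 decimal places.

Σ(b_i − a_i)² = 224·11² + 241·4² = 30960.
Exponent = 2·184² / 30960 = 2.18708.
Bound = exp(−2.18708) = 0.11224.

0.1122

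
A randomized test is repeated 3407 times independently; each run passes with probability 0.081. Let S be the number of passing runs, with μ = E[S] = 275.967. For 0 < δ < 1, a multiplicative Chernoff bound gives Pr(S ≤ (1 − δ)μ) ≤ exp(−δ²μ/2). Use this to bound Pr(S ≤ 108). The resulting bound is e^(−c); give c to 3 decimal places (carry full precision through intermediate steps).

51.116

Write 108 = (1 − δ)μ, so δ = 1 − 108/275.967 = 0.6086489…
Then the exponent is δ²μ/2 = (μ − 108)²/(2μ) = 51.116462.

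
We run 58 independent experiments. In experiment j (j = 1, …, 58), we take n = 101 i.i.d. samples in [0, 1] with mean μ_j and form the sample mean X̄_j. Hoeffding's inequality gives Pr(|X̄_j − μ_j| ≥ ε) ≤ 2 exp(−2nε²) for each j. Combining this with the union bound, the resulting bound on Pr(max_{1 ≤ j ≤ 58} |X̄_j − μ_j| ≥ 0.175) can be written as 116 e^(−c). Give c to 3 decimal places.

6.186

Union bound over the 58 events: Pr(max_{1 ≤ j ≤ 58} |X̄_j − μ_j| ≥ 0.175) ≤ 58·2·exp(−2nε²) = 116 exp(−2·101·0.175²).
So c = 2·101·0.175² = 6.1863.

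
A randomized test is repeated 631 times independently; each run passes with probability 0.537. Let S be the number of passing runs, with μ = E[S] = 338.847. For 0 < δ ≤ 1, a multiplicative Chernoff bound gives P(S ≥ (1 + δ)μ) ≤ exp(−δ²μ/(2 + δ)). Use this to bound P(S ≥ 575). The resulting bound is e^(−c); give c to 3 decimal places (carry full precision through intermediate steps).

61.026

Write 575 = (1 + δ)μ, so δ = 575/338.847 − 1 = 0.6969311…
Then the exponent is δ²μ/(2 + δ) = (575 − μ)² / (μ·(2 + δ)) = 61.025795.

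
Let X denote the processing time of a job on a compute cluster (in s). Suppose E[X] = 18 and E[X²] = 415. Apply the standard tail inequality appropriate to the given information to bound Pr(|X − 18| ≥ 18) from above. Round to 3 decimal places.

0.281

The first two moments determine the variance, so Chebyshev's inequality is the sharpest standard bound available.
Var(X) = E[X²] − (E[X])² = 415 − 324 = 91.
Chebyshev's inequality: Pr(|X − μ| ≥ t) ≤ Var(X)/t² = 91/324 = 0.2809.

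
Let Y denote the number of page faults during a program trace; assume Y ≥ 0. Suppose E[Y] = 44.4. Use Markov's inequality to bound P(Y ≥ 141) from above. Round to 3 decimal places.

0.315

Markov's inequality: for a non-negative random variable, P(Y ≥ a) ≤ E[Y]/a.
Here E[Y] = 44.4 and a = 141, so the bound is 44.4/141 = 0.3149.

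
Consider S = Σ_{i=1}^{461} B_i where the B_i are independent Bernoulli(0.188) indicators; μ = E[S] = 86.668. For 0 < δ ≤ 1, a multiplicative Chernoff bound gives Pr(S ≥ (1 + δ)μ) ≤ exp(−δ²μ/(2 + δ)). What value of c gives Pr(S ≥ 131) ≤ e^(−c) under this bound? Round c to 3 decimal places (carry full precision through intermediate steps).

9.029

Write 131 = (1 + δ)μ, so δ = 131/86.668 − 1 = 0.5115152…
Then the exponent is δ²μ/(2 + δ) = (131 − μ)² / (μ·(2 + δ)) = 9.029009.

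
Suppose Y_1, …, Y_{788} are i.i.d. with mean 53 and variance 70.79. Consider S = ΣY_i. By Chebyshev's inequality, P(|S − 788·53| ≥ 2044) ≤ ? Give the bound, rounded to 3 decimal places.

Var(S) = n·Var(Y_i) = 788·70.79 = 55782.52.
Chebyshev: P(|S − 788·53| ≥ 2044) ≤ Var(S)/2044² = 55782.52/4177936 = 0.0134.

0.013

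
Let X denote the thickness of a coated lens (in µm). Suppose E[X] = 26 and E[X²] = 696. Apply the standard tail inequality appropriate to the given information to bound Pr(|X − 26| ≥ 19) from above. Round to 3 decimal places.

The first two moments determine the variance, so Chebyshev's inequality is the sharpest standard bound available.
Var(X) = E[X²] − (E[X])² = 696 − 676 = 20.
Chebyshev's inequality: Pr(|X − μ| ≥ t) ≤ Var(X)/t² = 20/361 = 0.0554.

0.055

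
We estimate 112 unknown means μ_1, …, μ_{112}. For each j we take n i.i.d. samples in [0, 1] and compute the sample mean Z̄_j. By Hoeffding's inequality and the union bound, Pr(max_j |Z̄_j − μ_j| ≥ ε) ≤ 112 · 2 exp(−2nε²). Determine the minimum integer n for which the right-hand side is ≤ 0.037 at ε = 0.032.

4253

Need 2·112·exp(−2nε²) ≤ 0.037, i.e. exp(−2nε²) ≤ 0.037/224.
So 2nε² ≥ ln(224/0.037) = 8.708483.
Hence n ≥ 8.708483/(2·0.032²) = 4252.189.
The smallest integer n is 4253.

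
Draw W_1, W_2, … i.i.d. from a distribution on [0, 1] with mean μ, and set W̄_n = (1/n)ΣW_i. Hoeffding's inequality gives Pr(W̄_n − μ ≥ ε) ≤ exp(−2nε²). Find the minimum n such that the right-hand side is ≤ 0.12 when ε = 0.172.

Require exp(−2nε²) ≤ 0.12, i.e. 2nε² ≥ ln(1/0.12) = 2.120264.
So n ≥ 2.120264 / (2·0.172²) = 35.835.
The smallest integer n is 36.

36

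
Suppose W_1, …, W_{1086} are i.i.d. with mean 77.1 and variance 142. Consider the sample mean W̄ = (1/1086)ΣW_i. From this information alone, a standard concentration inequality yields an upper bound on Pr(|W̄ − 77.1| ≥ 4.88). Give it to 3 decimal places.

0.005

With mean and variance of each term known, Chebyshev's inequality bounds the deviation of the sum (or sample mean).
Var(W̄) = Var(W_i)/n = 142/1086 = 0.13076.
Chebyshev: Pr(|W̄ − 77.1| ≥ 4.88) ≤ Var(W̄)/(4.88)² = 142/(1086·4.88²) = 0.0055.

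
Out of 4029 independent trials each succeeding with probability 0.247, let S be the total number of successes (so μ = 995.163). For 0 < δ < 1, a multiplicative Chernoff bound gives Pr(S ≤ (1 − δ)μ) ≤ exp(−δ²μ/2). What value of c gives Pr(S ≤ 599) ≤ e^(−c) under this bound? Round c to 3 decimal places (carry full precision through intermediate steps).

78.854

Write 599 = (1 − δ)μ, so δ = 1 − 599/995.163 = 0.3980886…
Then the exponent is δ²μ/2 = (μ − 599)²/(2μ) = 78.853978.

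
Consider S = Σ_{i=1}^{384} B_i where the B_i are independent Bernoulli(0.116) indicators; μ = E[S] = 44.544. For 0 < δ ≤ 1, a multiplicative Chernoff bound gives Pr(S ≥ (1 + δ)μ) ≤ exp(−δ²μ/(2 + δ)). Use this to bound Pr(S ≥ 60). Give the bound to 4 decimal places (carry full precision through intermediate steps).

0.1018

Write 60 = (1 + δ)μ, so δ = 60/44.544 − 1 = 0.3469828…
Then the exponent is δ²μ/(2 + δ) = (60 − μ)² / (μ·(2 + δ)) = 2.285047.
Bound = exp(−2.285047) = 0.10177.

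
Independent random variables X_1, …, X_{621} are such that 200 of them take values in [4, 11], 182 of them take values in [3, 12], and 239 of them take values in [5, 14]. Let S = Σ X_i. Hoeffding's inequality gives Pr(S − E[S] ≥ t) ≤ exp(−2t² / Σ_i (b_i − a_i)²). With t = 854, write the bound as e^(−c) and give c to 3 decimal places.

Σ(b_i − a_i)² = 200·7² + 182·9² + 239·9² = 43901.
c = 2t² / 43901 = 2·854² / 43901 = 33.2255.

33.225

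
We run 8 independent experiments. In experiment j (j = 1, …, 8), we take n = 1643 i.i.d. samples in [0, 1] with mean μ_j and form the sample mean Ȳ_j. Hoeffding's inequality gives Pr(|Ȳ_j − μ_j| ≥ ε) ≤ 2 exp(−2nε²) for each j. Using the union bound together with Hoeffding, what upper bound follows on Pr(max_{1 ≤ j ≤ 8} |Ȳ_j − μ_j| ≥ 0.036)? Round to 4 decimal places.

Per-experiment Hoeffding bound: 2·exp(−2·1643·0.036²) = 2·exp(−4.25866) = 0.028283.
Union bound over 8 events: 8·0.028283 = 0.22626.

0.2263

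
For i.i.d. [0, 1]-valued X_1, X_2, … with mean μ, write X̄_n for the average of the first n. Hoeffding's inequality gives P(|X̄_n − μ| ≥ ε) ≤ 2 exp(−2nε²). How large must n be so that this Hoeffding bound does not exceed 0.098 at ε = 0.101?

148

Require 2·exp(−2nε²) ≤ 0.098, i.e. 2nε² ≥ ln(2/0.098) = 3.015935.
So n ≥ 3.015935 / (2·0.101²) = 147.825.
The smallest integer n is 148.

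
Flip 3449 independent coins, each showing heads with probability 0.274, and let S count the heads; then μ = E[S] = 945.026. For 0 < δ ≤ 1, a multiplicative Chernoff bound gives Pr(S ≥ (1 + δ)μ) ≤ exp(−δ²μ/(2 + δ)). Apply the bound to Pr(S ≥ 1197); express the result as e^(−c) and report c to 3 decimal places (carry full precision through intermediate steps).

29.641

Write 1197 = (1 + δ)μ, so δ = 1197/945.026 − 1 = 0.2666318…
Then the exponent is δ²μ/(2 + δ) = (1197 − μ)² / (μ·(2 + δ)) = 29.640582.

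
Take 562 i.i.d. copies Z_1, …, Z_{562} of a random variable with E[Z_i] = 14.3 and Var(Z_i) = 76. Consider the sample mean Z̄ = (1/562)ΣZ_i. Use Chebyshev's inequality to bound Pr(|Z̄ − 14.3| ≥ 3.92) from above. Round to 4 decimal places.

Var(Z̄) = Var(Z_i)/n = 76/562 = 0.13523.
Chebyshev: Pr(|Z̄ − 14.3| ≥ 3.92) ≤ Var(Z̄)/(3.92)² = 76/(562·3.92²) = 0.0088.

0.0088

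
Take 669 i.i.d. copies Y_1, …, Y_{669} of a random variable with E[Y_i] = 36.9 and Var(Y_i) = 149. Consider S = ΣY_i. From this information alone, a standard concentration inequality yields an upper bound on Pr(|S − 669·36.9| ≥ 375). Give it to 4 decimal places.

With mean and variance of each term known, Chebyshev's inequality bounds the deviation of the sum (or sample mean).
Var(S) = n·Var(Y_i) = 669·149 = 99681.
Chebyshev: Pr(|S − 669·36.9| ≥ 375) ≤ Var(S)/375² = 99681/140625 = 0.7088.

0.7088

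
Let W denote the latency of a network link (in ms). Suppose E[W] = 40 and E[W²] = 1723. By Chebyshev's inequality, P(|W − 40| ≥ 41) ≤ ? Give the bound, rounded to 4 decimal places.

0.0732

Var(W) = E[W²] − (E[W])² = 1723 − 1600 = 123.
Chebyshev's inequality: P(|W − μ| ≥ t) ≤ Var(W)/t² = 123/1681 = 0.0732.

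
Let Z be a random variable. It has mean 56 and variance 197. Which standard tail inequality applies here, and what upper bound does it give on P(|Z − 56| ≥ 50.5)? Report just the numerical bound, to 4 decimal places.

Mean and variance are known, so Chebyshev's inequality applies.
Chebyshev: P(|Z − μ| ≥ t) ≤ Var(Z)/t².
Bound = 197 / 2550.25 = 0.0772.

0.0772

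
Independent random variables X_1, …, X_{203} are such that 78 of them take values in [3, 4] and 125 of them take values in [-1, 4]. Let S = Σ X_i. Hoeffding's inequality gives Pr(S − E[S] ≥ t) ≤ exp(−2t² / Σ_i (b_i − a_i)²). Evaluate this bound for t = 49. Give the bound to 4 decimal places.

0.2233

Σ(b_i − a_i)² = 78·1² + 125·5² = 3203.
Exponent = 2·49² / 3203 = 1.49922.
Bound = exp(−1.49922) = 0.22330.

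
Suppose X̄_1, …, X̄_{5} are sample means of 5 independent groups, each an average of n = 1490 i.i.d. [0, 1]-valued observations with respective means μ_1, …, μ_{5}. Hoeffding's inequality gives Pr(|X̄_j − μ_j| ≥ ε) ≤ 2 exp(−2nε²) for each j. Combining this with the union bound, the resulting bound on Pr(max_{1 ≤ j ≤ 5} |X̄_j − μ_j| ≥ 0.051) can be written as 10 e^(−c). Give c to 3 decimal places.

7.751

Union bound over the 5 events: Pr(max_{1 ≤ j ≤ 5} |X̄_j − μ_j| ≥ 0.051) ≤ 5·2·exp(−2nε²) = 10 exp(−2·1490·0.051²).
So c = 2·1490·0.051² = 7.7510.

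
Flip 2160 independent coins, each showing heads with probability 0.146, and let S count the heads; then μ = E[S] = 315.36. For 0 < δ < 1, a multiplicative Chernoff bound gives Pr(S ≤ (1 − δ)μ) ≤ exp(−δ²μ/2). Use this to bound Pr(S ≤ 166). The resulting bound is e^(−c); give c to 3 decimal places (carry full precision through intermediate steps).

Write 166 = (1 − δ)μ, so δ = 1 − 166/315.36 = 0.4736175…
Then the exponent is δ²μ/2 = (μ − 166)²/(2μ) = 35.369751.

35.370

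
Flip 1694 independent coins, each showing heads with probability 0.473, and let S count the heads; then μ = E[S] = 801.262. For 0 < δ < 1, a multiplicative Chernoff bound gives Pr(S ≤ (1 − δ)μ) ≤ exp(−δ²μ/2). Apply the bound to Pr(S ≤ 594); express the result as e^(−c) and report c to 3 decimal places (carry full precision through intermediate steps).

26.806

Write 594 = (1 − δ)μ, so δ = 1 − 594/801.262 = 0.2586694…
Then the exponent is δ²μ/2 = (μ − 594)²/(2μ) = 26.806174.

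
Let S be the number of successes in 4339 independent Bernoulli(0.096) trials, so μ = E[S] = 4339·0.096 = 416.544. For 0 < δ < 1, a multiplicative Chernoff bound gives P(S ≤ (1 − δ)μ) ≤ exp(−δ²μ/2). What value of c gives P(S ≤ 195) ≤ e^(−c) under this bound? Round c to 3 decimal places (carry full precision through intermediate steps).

58.915

Write 195 = (1 − δ)μ, so δ = 1 − 195/416.544 = 0.5318622…
Then the exponent is δ²μ/2 = (μ − 195)²/(2μ) = 58.915437.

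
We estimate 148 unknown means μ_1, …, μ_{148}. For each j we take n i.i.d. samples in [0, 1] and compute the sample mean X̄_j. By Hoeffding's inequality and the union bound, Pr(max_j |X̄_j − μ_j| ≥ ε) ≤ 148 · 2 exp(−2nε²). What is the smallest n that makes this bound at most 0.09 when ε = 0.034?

3503

Need 2·148·exp(−2nε²) ≤ 0.09, i.e. exp(−2nε²) ≤ 0.09/296.
So 2nε² ≥ ln(296/0.09) = 8.098305.
Hence n ≥ 8.098305/(2·0.034²) = 3502.727.
The smallest integer n is 3503.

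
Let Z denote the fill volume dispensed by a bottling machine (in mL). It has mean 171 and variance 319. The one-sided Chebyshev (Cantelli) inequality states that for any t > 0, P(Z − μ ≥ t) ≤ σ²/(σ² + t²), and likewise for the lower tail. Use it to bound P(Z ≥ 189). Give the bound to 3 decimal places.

Here σ² = 319 and t = 18, so σ² + t² = 643.
Cantelli's bound: 319/643 = 0.4961.

0.496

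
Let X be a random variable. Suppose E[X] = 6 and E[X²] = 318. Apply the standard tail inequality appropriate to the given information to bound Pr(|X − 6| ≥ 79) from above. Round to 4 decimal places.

0.0452

The first two moments determine the variance, so Chebyshev's inequality is the sharpest standard bound available.
Var(X) = E[X²] − (E[X])² = 318 − 36 = 282.
Chebyshev's inequality: Pr(|X − μ| ≥ t) ≤ Var(X)/t² = 282/6241 = 0.0452.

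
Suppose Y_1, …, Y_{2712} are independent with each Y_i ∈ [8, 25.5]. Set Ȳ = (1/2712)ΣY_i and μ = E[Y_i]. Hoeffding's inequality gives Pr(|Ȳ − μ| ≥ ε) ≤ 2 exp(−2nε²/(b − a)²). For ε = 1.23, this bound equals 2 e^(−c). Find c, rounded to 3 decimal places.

c = 2nε²/(b − a)² = 2·2712·1.23² / 17.5² = 26.7950.

26.795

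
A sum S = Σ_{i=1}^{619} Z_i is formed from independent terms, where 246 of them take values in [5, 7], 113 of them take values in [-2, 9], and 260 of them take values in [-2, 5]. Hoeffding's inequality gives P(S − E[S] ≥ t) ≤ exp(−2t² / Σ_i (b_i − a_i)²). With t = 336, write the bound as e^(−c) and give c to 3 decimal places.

8.241

Σ(b_i − a_i)² = 246·2² + 113·11² + 260·7² = 27397.
c = 2t² / 27397 = 2·336² / 27397 = 8.2415.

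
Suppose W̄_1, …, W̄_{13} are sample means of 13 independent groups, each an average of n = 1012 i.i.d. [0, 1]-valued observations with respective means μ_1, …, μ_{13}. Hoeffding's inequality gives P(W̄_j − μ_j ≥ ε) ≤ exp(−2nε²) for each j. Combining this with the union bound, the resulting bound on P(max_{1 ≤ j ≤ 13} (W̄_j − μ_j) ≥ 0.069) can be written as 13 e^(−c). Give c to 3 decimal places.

Union bound over the 13 events: P(max_{1 ≤ j ≤ 13} (W̄_j − μ_j) ≥ 0.069) ≤ 13·exp(−2nε²) = 13 exp(−2·1012·0.069²).
So c = 2·1012·0.069² = 9.6363.

9.636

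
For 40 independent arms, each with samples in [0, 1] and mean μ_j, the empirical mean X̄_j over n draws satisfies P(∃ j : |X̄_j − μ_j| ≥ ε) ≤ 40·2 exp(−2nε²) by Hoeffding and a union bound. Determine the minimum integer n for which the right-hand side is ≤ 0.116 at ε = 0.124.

Need 2·40·exp(−2nε²) ≤ 0.116, i.e. exp(−2nε²) ≤ 0.116/80.
So 2nε² ≥ ln(80/0.116) = 6.536192.
Hence n ≥ 6.536192/(2·0.124²) = 212.545.
The smallest integer n is 213.

213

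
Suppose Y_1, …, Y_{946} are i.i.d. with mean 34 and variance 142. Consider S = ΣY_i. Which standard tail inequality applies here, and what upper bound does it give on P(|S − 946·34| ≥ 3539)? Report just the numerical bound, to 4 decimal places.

With mean and variance of each term known, Chebyshev's inequality bounds the deviation of the sum (or sample mean).
Var(S) = n·Var(Y_i) = 946·142 = 134332.
Chebyshev: P(|S − 946·34| ≥ 3539) ≤ Var(S)/3539² = 134332/12524521 = 0.0107.

0.0107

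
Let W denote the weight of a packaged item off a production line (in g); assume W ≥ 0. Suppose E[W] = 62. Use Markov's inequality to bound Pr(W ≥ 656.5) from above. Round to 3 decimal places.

Markov's inequality: for a non-negative random variable, Pr(W ≥ a) ≤ E[W]/a.
Here E[W] = 62 and a = 656.5, so the bound is 62/656.5 = 0.0944.

0.094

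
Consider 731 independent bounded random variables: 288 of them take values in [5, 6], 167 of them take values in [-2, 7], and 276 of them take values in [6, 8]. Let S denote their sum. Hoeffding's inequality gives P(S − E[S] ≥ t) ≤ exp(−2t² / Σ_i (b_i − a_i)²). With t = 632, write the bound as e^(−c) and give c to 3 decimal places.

53.546

Σ(b_i − a_i)² = 288·1² + 167·9² + 276·2² = 14919.
c = 2t² / 14919 = 2·632² / 14919 = 53.5457.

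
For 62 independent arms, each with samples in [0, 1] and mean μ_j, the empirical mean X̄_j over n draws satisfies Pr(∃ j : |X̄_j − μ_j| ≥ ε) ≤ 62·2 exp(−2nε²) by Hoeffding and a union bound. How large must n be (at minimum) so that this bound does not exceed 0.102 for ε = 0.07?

Need 2·62·exp(−2nε²) ≤ 0.102, i.e. exp(−2nε²) ≤ 0.102/124.
So 2nε² ≥ ln(124/0.102) = 7.103064.
Hence n ≥ 7.103064/(2·0.07²) = 724.802.
The smallest integer n is 725.

725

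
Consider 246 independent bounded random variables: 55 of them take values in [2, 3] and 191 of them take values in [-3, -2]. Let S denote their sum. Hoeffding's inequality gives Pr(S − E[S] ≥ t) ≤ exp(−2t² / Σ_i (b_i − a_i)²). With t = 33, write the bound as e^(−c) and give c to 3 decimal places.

8.854

Σ(b_i − a_i)² = 55·1² + 191·1² = 246.
c = 2t² / 246 = 2·33² / 246 = 8.8537.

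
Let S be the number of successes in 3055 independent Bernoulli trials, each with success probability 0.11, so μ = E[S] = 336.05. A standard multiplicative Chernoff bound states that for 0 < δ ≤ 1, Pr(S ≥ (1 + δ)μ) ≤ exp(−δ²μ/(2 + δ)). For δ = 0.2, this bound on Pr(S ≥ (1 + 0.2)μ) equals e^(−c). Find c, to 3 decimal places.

c = δ²μ/(2 + δ) = 0.2²·336.05/(2 + 0.2) = 6.1100.

6.110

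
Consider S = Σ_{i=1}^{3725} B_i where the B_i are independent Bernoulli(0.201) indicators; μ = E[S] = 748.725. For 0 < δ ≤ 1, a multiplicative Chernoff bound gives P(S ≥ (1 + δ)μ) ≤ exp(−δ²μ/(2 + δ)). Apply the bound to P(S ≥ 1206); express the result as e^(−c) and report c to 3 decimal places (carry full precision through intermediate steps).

106.972

Write 1206 = (1 + δ)μ, so δ = 1206/748.725 − 1 = 0.6107383…
Then the exponent is δ²μ/(2 + δ) = (1206 − μ)² / (μ·(2 + δ)) = 106.971787.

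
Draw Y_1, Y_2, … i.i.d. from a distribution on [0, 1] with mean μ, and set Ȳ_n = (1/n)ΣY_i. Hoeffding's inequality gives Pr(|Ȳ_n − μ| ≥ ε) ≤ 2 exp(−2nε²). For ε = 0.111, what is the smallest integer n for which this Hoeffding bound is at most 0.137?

109

Require 2·exp(−2nε²) ≤ 0.137, i.e. 2nε² ≥ ln(2/0.137) = 2.680922.
So n ≥ 2.680922 / (2·0.111²) = 108.795.
The smallest integer n is 109.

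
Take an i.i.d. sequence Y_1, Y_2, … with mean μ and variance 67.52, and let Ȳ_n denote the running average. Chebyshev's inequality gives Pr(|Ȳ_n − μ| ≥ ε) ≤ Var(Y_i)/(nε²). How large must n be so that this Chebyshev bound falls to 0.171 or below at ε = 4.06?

Require 67.52/(n·4.06²) ≤ 0.171, i.e. n ≥ 67.52/(0.171·4.06²) = 23.954.
The smallest integer n is 24.

24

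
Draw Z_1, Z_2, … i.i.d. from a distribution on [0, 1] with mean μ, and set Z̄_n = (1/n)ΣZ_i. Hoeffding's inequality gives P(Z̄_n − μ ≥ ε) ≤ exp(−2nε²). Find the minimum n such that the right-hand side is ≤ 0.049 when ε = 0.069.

Require exp(−2nε²) ≤ 0.049, i.e. 2nε² ≥ ln(1/0.049) = 3.015935.
So n ≥ 3.015935 / (2·0.069²) = 316.733.
The smallest integer n is 317.

317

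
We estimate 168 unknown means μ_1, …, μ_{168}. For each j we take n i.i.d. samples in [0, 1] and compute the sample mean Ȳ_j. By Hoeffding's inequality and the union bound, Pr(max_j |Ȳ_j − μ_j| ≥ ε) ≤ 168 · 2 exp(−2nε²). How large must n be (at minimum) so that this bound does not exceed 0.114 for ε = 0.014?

20380

Need 2·168·exp(−2nε²) ≤ 0.114, i.e. exp(−2nε²) ≤ 0.114/336.
So 2nε² ≥ ln(336/0.114) = 7.988668.
Hence n ≥ 7.988668/(2·0.014²) = 20379.255.
The smallest integer n is 20380.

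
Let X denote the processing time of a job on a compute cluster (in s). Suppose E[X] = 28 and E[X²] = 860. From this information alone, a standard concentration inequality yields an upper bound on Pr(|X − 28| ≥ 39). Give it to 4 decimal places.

0.0500

The first two moments determine the variance, so Chebyshev's inequality is the sharpest standard bound available.
Var(X) = E[X²] − (E[X])² = 860 − 784 = 76.
Chebyshev's inequality: Pr(|X − μ| ≥ t) ≤ Var(X)/t² = 76/1521 = 0.0500.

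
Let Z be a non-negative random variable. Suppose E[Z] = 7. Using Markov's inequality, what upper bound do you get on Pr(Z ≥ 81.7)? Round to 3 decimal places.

0.086

Markov's inequality: for a non-negative random variable, Pr(Z ≥ a) ≤ E[Z]/a.
Here E[Z] = 7 and a = 81.7, so the bound is 7/81.7 = 0.0857.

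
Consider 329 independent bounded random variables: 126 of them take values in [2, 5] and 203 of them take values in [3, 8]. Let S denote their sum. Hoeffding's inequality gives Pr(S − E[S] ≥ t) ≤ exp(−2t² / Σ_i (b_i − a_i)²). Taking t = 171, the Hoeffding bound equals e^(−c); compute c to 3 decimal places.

9.419

Σ(b_i − a_i)² = 126·3² + 203·5² = 6209.
c = 2t² / 6209 = 2·171² / 6209 = 9.4189.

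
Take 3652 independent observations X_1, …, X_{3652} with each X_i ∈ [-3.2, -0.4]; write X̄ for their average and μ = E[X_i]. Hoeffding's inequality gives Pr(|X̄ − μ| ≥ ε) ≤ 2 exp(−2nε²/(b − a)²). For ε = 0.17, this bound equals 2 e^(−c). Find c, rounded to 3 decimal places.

c = 2nε²/(b − a)² = 2·3652·0.17² / 2.8² = 26.9242.

26.924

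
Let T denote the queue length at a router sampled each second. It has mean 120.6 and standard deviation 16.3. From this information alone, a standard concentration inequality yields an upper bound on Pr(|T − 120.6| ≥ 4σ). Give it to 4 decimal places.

0.0625

Mean and variance are known, so Chebyshev's inequality applies.
Chebyshev: Pr(|T − μ| ≥ t) ≤ Var(T)/t².
Var(T) = σ² = 16.3² = 265.69.
t = 4·16.3 = 65.2.
Bound = 265.69 / 4251.04 = 0.0625.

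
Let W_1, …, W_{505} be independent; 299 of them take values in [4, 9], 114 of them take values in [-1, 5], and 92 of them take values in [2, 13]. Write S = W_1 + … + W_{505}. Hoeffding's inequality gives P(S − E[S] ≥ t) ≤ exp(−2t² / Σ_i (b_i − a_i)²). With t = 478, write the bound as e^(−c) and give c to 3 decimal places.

Σ(b_i − a_i)² = 299·5² + 114·6² + 92·11² = 22711.
c = 2t² / 22711 = 2·478² / 22711 = 20.1210.

20.121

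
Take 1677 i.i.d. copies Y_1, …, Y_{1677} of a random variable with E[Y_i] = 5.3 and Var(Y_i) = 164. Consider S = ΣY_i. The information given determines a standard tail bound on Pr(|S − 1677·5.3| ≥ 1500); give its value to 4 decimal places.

With mean and variance of each term known, Chebyshev's inequality bounds the deviation of the sum (or sample mean).
Var(S) = n·Var(Y_i) = 1677·164 = 275028.
Chebyshev: Pr(|S − 1677·5.3| ≥ 1500) ≤ Var(S)/1500² = 275028/2250000 = 0.1222.

0.1222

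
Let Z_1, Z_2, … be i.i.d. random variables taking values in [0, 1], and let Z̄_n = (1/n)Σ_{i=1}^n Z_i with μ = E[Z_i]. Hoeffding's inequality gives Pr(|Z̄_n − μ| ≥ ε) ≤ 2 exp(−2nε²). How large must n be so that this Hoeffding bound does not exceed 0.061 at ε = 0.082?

260

Require 2·exp(−2nε²) ≤ 0.061, i.e. 2nε² ≥ ln(2/0.061) = 3.490029.
So n ≥ 3.490029 / (2·0.082²) = 259.520.
The smallest integer n is 260.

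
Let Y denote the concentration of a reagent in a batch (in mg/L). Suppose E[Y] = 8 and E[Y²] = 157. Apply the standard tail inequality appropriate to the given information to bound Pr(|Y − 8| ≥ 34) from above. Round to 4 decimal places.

The first two moments determine the variance, so Chebyshev's inequality is the sharpest standard bound available.
Var(Y) = E[Y²] − (E[Y])² = 157 − 64 = 93.
Chebyshev's inequality: Pr(|Y − μ| ≥ t) ≤ Var(Y)/t² = 93/1156 = 0.0804.

0.0804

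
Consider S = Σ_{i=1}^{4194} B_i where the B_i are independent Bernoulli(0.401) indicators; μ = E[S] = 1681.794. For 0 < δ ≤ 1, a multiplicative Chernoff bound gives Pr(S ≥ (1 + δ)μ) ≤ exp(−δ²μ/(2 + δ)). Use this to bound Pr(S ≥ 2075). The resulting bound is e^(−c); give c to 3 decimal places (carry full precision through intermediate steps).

41.155

Write 2075 = (1 + δ)μ, so δ = 2075/1681.794 − 1 = 0.2338015…
Then the exponent is δ²μ/(2 + δ) = (2075 − μ)² / (μ·(2 + δ)) = 41.155027.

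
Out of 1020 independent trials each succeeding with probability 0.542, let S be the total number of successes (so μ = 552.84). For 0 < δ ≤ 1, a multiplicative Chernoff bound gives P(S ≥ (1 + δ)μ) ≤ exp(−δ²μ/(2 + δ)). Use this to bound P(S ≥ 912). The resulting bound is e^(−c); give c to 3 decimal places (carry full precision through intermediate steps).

88.061

Write 912 = (1 + δ)μ, so δ = 912/552.84 − 1 = 0.6496636…
Then the exponent is δ²μ/(2 + δ) = (912 − μ)² / (μ·(2 + δ)) = 88.061430.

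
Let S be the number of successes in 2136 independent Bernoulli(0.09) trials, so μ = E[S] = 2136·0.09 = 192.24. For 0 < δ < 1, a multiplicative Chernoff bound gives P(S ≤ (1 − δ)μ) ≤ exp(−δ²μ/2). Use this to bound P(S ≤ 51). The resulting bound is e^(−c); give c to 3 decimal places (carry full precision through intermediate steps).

51.885

Write 51 = (1 − δ)μ, so δ = 1 − 51/192.24 = 0.7347066…
Then the exponent is δ²μ/2 = (μ − 51)²/(2μ) = 51.884981.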